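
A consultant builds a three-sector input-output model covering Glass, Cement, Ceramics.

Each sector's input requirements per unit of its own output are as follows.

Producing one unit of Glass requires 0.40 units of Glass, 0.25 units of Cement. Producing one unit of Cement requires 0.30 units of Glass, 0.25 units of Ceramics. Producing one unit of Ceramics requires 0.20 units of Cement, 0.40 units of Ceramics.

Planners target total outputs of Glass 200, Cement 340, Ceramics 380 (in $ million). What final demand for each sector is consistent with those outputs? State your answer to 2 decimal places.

d_1 = 18.00, d_2 = 214.00, d_3 = 143.00

I − A =
  [   0.60    -0.30     0.00]
  [  -0.25     1.00    -0.20]
  [   0.00    -0.25     0.60]
d = (I − A) x:
  d_1 = (+0.60)·200 + (-0.30)·340 + (+0.00)·380 = 18.00
  d_2 = (-0.25)·200 + (+1.00)·340 + (-0.20)·380 = 214.00
  d_3 = (+0.00)·200 + (-0.25)·340 + (+0.60)·380 = 143.00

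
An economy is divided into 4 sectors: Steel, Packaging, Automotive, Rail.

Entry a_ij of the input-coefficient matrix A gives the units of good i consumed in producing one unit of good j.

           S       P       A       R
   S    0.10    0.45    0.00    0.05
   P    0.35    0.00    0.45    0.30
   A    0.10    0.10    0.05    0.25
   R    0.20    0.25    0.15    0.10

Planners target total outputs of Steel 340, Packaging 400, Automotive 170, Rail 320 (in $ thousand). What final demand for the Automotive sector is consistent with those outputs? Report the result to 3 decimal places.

d_A = 7.500

I − A =
  [   0.90    -0.45     0.00    -0.05]
  [  -0.35     1.00    -0.45    -0.30]
  [  -0.10    -0.10     0.95    -0.25]
  [  -0.20    -0.25    -0.15     0.90]
d = (I − A) x:
  d_S = (+0.90)·340 + (-0.45)·400 + (+0.00)·170 + (-0.05)·320 = 110.000
  d_P = (-0.35)·340 + (+1.00)·400 + (-0.45)·170 + (-0.30)·320 = 108.500
  d_A = (-0.10)·340 + (-0.10)·400 + (+0.95)·170 + (-0.25)·320 = 7.500
  d_R = (-0.20)·340 + (-0.25)·400 + (-0.15)·170 + (+0.90)·320 = 94.500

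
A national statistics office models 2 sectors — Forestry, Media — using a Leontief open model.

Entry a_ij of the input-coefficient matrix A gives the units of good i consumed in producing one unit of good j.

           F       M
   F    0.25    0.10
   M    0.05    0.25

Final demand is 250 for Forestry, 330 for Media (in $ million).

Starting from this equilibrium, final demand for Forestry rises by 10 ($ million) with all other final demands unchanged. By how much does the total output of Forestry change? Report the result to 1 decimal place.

Δx_F = 13.5

I − A =
  [   0.75    -0.10]
  [  -0.05     0.75]
det(I−A) = (0.75)(0.75) − (-0.10)(-0.05) = 0.5575
adj(I−A) = [[0.75, 0.10], [0.05, 0.75]]
(I − A)⁻¹ = adj(I−A) / det(I−A) ≈
  [   1.3453     0.1794]
  [   0.0897     1.3453]
Δx = (I − A)⁻¹ Δd with Δd having +10 in the Forestry component and 0 elsewhere.
So Δx_F = L_FF · (+10), where L_FF = adj(I−A)_FF / det(I−A) = 0.75 / 0.5575.
Δx_F = 0.75 × (+10) / 0.5575 = 7.50 / 0.5575 ≈ 13.5.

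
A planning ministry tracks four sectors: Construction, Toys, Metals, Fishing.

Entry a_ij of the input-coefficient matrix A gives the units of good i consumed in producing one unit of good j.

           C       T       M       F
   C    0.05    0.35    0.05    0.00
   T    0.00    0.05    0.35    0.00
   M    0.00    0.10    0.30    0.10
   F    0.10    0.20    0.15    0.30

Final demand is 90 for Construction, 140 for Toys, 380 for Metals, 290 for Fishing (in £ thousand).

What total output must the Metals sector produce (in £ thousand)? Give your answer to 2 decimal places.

x_M = 704.05

I − A =
  [   0.95    -0.35    -0.05     0.00]
  [   0.00     0.95    -0.35     0.00]
  [   0.00    -0.10     0.70    -0.10]
  [  -0.10    -0.20    -0.15     0.70]
Compute the cofactors C_ij = (−1)^(i+j)·(3×3 minor ij) of I−A; the adjugate is their transpose:
adj(I−A) = Cᵀ =
  [ 0.419750   0.170750   0.119000   0.017000]
  [ 0.003500   0.450750   0.232750   0.033250]
  [ 0.009500   0.089000   0.631750   0.090250]
  [ 0.063000   0.172250   0.218875   0.598500]
det(I−A) = Σ_j (I−A)_1j·C_1j = (0.95)(0.419750) + (-0.35)(0.003500) + (-0.05)(0.009500) + (0.00)(0.063000) = 0.3970625
(I − A)⁻¹ = adj(I−A) / det(I−A) ≈
  [   1.0571     0.4300     0.2997     0.0428]
  [   0.0088     1.1352     0.5862     0.0837]
  [   0.0239     0.2241     1.5911     0.2273]
  [   0.1587     0.4338     0.5512     1.5073]
x = (I − A)⁻¹ d = adj(I−A)·d / det(I−A), with det(I−A) = 0.3970625:
  x_C = (0.419750·90 + 0.170750·140 + 0.119000·380 + 0.017000·290) / 0.3970625 = 111.8325 / 0.3970625 ≈ 281.65
  x_T = (0.003500·90 + 0.450750·140 + 0.232750·380 + 0.033250·290) / 0.3970625 = 161.5075 / 0.3970625 ≈ 406.76
  x_M = (0.009500·90 + 0.089000·140 + 0.631750·380 + 0.090250·290) / 0.3970625 = 279.5525 / 0.3970625 ≈ 704.05
  x_F = (0.063000·90 + 0.172250·140 + 0.218875·380 + 0.598500·290) / 0.3970625 = 286.5225 / 0.3970625 ≈ 721.61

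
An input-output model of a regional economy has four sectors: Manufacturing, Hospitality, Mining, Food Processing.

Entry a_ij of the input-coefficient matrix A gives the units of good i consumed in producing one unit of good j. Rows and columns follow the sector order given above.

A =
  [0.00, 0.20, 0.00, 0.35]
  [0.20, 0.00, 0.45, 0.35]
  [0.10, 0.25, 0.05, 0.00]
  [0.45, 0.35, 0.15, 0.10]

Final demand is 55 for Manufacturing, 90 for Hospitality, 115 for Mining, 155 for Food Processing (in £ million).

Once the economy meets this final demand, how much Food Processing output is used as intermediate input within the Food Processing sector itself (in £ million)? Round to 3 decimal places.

z_44 = 60.044

I − A =
  [   1.00    -0.20     0.00    -0.35]
  [  -0.20     1.00    -0.45    -0.35]
  [  -0.10    -0.25     0.95     0.00]
  [  -0.45    -0.35    -0.15     0.90]
Compute the cofactors C_ij = (−1)^(i+j)·(3×3 minor ij) of I−A; the adjugate is their transpose:
adj(I−A) = Cᵀ =
  [ 0.624250   0.300500   0.199125   0.359625]
  [ 0.366375   0.700125   0.397125   0.414750]
  [ 0.162125   0.215875   0.528000   0.147000]
  [ 0.481625   0.458500   0.342000   0.790500]
det(I−A) = Σ_j (I−A)_1j·C_1j = (1.00)(0.624250) + (-0.20)(0.366375) + (0.00)(0.162125) + (-0.35)(0.481625) = 0.38240625
(I − A)⁻¹ = adj(I−A) / det(I−A) ≈
  [   1.6324     0.7858     0.5207     0.9404]
  [   0.9581     1.8308     1.0385     1.0846]
  [   0.4240     0.5645     1.3807     0.3844]
  [   1.2595     1.1990     0.8943     2.0672]
First solve x = (I − A)⁻¹ d = adj(I−A)·d / det(I−A); in particular x_4 = (0.481625·55 + 0.458500·90 + 0.342000·115 + 0.790500·155) / 0.38240625 = 229.611875 / 0.38240625 ≈ 600.43965.
Intermediate flow from 4 to 4: z_44 = a_44 · x_4 = 0.10 × 229.611875 / 0.38240625 = 22.9611875 / 0.38240625 ≈ 60.044.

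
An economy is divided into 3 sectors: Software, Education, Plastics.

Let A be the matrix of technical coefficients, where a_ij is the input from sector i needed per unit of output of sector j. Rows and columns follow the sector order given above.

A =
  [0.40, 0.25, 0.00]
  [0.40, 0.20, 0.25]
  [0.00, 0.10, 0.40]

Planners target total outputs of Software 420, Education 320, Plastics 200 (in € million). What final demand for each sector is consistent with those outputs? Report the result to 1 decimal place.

I − A =
  [   0.60    -0.25     0.00]
  [  -0.40     0.80    -0.25]
  [   0.00    -0.10     0.60]
d = (I − A) x:
  d_1 = (+0.60)·420 + (-0.25)·320 + (+0.00)·200 = 172.0
  d_2 = (-0.40)·420 + (+0.80)·320 + (-0.25)·200 = 38.0
  d_3 = (+0.00)·420 + (-0.10)·320 + (+0.60)·200 = 88.0

d_1 = 172.0, d_2 = 38.0, d_3 = 88.0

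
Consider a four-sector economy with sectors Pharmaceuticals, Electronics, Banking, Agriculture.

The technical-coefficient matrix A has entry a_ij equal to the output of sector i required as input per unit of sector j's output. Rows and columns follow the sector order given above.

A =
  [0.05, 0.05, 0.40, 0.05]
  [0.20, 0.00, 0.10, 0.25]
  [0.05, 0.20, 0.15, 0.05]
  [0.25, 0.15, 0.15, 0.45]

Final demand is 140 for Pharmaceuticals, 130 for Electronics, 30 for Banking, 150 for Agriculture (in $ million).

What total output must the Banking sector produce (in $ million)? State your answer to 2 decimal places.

x_3 = 158.60

I − A =
  [   0.95    -0.05    -0.40    -0.05]
  [  -0.20     1.00    -0.10    -0.25]
  [  -0.05    -0.20     0.85    -0.05]
  [  -0.25    -0.15    -0.15     0.55]
Compute the cofactors C_ij = (−1)^(i+j)·(3×3 minor ij) of I−A; the adjugate is their transpose:
adj(I−A) = Cᵀ =
  [ 0.408875   0.077875   0.217875   0.092375]
  [ 0.151000   0.410000   0.157125   0.214375]
  [ 0.074125   0.111500   0.464250   0.099625]
  [ 0.247250   0.177625   0.268500   0.743750]
det(I−A) = Σ_j (I−A)_1j·C_1j = (0.95)(0.408875) + (-0.05)(0.151000) + (-0.40)(0.074125) + (-0.05)(0.247250) = 0.33886875
(I − A)⁻¹ = adj(I−A) / det(I−A) ≈
  [   1.2066     0.2298     0.6429     0.2726]
  [   0.4456     1.2099     0.4637     0.6326]
  [   0.2187     0.3290     1.3700     0.2940]
  [   0.7296     0.5242     0.7923     2.1948]
x = (I − A)⁻¹ d = adj(I−A)·d / det(I−A), with det(I−A) = 0.33886875:
  x_1 = (0.408875·140 + 0.077875·130 + 0.217875·30 + 0.092375·150) / 0.33886875 = 87.75875 / 0.33886875 ≈ 258.98
  x_2 = (0.151000·140 + 0.410000·130 + 0.157125·30 + 0.214375·150) / 0.33886875 = 111.31 / 0.33886875 ≈ 328.48
  x_3 = (0.074125·140 + 0.111500·130 + 0.464250·30 + 0.099625·150) / 0.33886875 = 53.74375 / 0.33886875 ≈ 158.60
  x_4 = (0.247250·140 + 0.177625·130 + 0.268500·30 + 0.743750·150) / 0.33886875 = 177.32375 / 0.33886875 ≈ 523.28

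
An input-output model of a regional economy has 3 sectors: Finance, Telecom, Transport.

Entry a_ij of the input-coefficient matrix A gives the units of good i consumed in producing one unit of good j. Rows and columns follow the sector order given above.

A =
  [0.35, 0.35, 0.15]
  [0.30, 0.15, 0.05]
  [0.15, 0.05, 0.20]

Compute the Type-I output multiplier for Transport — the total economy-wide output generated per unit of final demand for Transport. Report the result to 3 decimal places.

m_3 = 2.016

I − A =
  [   0.65    -0.35    -0.15]
  [  -0.30     0.85    -0.05]
  [  -0.15    -0.05     0.80]
Cofactors of I−A, C_ij = (−1)^(i+j)·(minor ij) (rows/columns in the sector order above):
  C_11 = (0.85)(0.80) − (-0.05)(-0.05) = 0.6775
  C_12 = −[(-0.30)(0.80) − (-0.05)(-0.15)] = 0.2475
  C_13 = (-0.30)(-0.05) − (0.85)(-0.15) = 0.1425
  C_21 = −[(-0.35)(0.80) − (-0.15)(-0.05)] = 0.2875
  C_22 = (0.65)(0.80) − (-0.15)(-0.15) = 0.4975
  C_23 = −[(0.65)(-0.05) − (-0.35)(-0.15)] = 0.0850
  C_31 = (-0.35)(-0.05) − (-0.15)(0.85) = 0.1450
  C_32 = −[(0.65)(-0.05) − (-0.15)(-0.30)] = 0.0775
  C_33 = (0.65)(0.85) − (-0.35)(-0.30) = 0.4475
det(I−A) = Σ_j (I−A)_1j·C_1j = (0.65)(0.6775) + (-0.35)(0.2475) + (-0.15)(0.1425) = 0.332375
adj(I−A) = Cᵀ =
  [ 0.6775   0.2875   0.1450]
  [ 0.2475   0.4975   0.0775]
  [ 0.1425   0.0850   0.4475]
(I − A)⁻¹ = adj(I−A) / det(I−A) ≈
  [   2.0384     0.8650     0.4363]
  [   0.7446     1.4968     0.2332]
  [   0.4287     0.2557     1.3464]
The output multiplier for sector j is the column-j sum of the Leontief inverse (I − A)⁻¹ = adj(I−A) / det(I−A).
Column 3 of adj(I−A): (0.1450, 0.0775, 0.4475); det(I−A) = 0.332375.
m_3 = (0.1450 + 0.0775 + 0.4475) / 0.332375 = 0.67 / 0.332375 ≈ 2.016.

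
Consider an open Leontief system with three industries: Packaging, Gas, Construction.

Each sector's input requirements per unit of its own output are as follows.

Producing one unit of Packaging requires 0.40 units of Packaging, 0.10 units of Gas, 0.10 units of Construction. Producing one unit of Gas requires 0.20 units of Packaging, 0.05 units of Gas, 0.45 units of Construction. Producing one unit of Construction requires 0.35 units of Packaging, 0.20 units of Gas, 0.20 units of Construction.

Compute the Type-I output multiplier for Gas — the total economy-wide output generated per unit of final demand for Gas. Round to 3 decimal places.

m_2 = 3.161

I − A =
  [   0.60    -0.20    -0.35]
  [  -0.10     0.95    -0.20]
  [  -0.10    -0.45     0.80]
Cofactors of I−A, C_ij = (−1)^(i+j)·(minor ij) (rows/columns in the sector order above):
  C_11 = (0.95)(0.80) − (-0.20)(-0.45) = 0.6700
  C_12 = −[(-0.10)(0.80) − (-0.20)(-0.10)] = 0.1000
  C_13 = (-0.10)(-0.45) − (0.95)(-0.10) = 0.1400
  C_21 = −[(-0.20)(0.80) − (-0.35)(-0.45)] = 0.3175
  C_22 = (0.60)(0.80) − (-0.35)(-0.10) = 0.4450
  C_23 = −[(0.60)(-0.45) − (-0.20)(-0.10)] = 0.2900
  C_31 = (-0.20)(-0.20) − (-0.35)(0.95) = 0.3725
  C_32 = −[(0.60)(-0.20) − (-0.35)(-0.10)] = 0.1550
  C_33 = (0.60)(0.95) − (-0.20)(-0.10) = 0.5500
det(I−A) = Σ_j (I−A)_1j·C_1j = (0.60)(0.6700) + (-0.20)(0.1000) + (-0.35)(0.1400) = 0.3330
adj(I−A) = Cᵀ =
  [ 0.6700   0.3175   0.3725]
  [ 0.1000   0.4450   0.1550]
  [ 0.1400   0.2900   0.5500]
(I − A)⁻¹ = adj(I−A) / det(I−A) ≈
  [   2.0120     0.9535     1.1186]
  [   0.3003     1.3363     0.4655]
  [   0.4204     0.8709     1.6517]
The output multiplier for sector j is the column-j sum of the Leontief inverse (I − A)⁻¹ = adj(I−A) / det(I−A).
Column 2 of adj(I−A): (0.3175, 0.4450, 0.2900); det(I−A) = 0.3330.
m_2 = (0.3175 + 0.4450 + 0.2900) / 0.3330 = 1.0525 / 0.3330 ≈ 3.161.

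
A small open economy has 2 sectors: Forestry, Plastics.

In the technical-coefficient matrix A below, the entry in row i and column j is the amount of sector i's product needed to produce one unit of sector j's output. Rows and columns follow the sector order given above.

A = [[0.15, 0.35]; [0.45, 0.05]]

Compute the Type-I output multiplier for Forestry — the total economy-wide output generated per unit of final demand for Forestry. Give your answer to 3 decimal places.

m_1 = 2.154

I − A =
  [   0.85    -0.35]
  [  -0.45     0.95]
det(I−A) = (0.85)(0.95) − (-0.35)(-0.45) = 0.6500
adj(I−A) = [[0.95, 0.35], [0.45, 0.85]]
(I − A)⁻¹ = adj(I−A) / det(I−A) ≈
  [   1.4615     0.5385]
  [   0.6923     1.3077]
The output multiplier for sector j is the column-j sum of the Leontief inverse (I − A)⁻¹ = adj(I−A) / det(I−A).
Column 1 of adj(I−A): (0.95, 0.45); det(I−A) = 0.6500.
m_1 = (0.95 + 0.45) / 0.6500 = 1.40 / 0.6500 ≈ 2.154.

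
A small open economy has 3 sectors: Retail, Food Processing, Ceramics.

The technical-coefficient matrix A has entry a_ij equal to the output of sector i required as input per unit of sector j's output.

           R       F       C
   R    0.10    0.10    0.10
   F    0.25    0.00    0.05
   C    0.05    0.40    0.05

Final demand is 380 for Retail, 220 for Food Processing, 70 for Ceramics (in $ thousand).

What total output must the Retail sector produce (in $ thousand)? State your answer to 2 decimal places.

I − A =
  [   0.90    -0.10    -0.10]
  [  -0.25     1.00    -0.05]
  [  -0.05    -0.40     0.95]
Cofactors of I−A, C_ij = (−1)^(i+j)·(minor ij) (rows/columns in the sector order above):
  C_11 = (1.00)(0.95) − (-0.05)(-0.40) = 0.9300
  C_12 = −[(-0.25)(0.95) − (-0.05)(-0.05)] = 0.2400
  C_13 = (-0.25)(-0.40) − (1.00)(-0.05) = 0.1500
  C_21 = −[(-0.10)(0.95) − (-0.10)(-0.40)] = 0.1350
  C_22 = (0.90)(0.95) − (-0.10)(-0.05) = 0.8500
  C_23 = −[(0.90)(-0.40) − (-0.10)(-0.05)] = 0.3650
  C_31 = (-0.10)(-0.05) − (-0.10)(1.00) = 0.1050
  C_32 = −[(0.90)(-0.05) − (-0.10)(-0.25)] = 0.0700
  C_33 = (0.90)(1.00) − (-0.10)(-0.25) = 0.8750
det(I−A) = Σ_j (I−A)_1j·C_1j = (0.90)(0.9300) + (-0.10)(0.2400) + (-0.10)(0.1500) = 0.7980
adj(I−A) = Cᵀ =
  [ 0.9300   0.1350   0.1050]
  [ 0.2400   0.8500   0.0700]
  [ 0.1500   0.3650   0.8750]
(I − A)⁻¹ = adj(I−A) / det(I−A) ≈
  [   1.1654     0.1692     0.1316]
  [   0.3008     1.0652     0.0877]
  [   0.1880     0.4574     1.0965]
x = (I − A)⁻¹ d = adj(I−A)·d / det(I−A), with det(I−A) = 0.7980:
  x_R = (0.9300·380 + 0.1350·220 + 0.1050·70) / 0.7980 = 390.45 / 0.7980 ≈ 489.29
  x_F = (0.2400·380 + 0.8500·220 + 0.0700·70) / 0.7980 = 283.10 / 0.7980 ≈ 354.76
  x_C = (0.1500·380 + 0.3650·220 + 0.8750·70) / 0.7980 = 198.55 / 0.7980 ≈ 248.81

x_R = 489.29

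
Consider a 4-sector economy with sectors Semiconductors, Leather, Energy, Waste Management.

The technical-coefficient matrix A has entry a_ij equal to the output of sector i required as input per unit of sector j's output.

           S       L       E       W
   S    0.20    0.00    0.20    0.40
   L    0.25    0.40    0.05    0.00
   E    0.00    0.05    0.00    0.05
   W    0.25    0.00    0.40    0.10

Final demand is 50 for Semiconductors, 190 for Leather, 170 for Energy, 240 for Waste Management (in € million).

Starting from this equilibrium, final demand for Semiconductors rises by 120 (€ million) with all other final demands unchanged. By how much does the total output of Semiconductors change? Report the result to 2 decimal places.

Δx_S = 177.67

I − A =
  [   0.80     0.00    -0.20    -0.40]
  [  -0.25     0.60    -0.05     0.00]
  [   0.00    -0.05     1.00    -0.05]
  [  -0.25     0.00    -0.40     0.90]
Compute the cofactors C_ij = (−1)^(i+j)·(3×3 minor ij) of I−A; the adjugate is their transpose:
adj(I−A) = Cᵀ =
  [ 0.525750   0.017000   0.204000   0.245000]
  [ 0.220625   0.601500   0.116000   0.104500]
  [ 0.018750   0.031000   0.372000   0.029000]
  [ 0.154375   0.018500   0.222000   0.475500]
det(I−A) = Σ_j (I−A)_1j·C_1j = (0.80)(0.525750) + (0.00)(0.220625) + (-0.20)(0.018750) + (-0.40)(0.154375) = 0.3551
(I − A)⁻¹ = adj(I−A) / det(I−A) ≈
  [   1.4806     0.0479     0.5745     0.6899]
  [   0.6213     1.6939     0.3267     0.2943]
  [   0.0528     0.0873     1.0476     0.0817]
  [   0.4347     0.0521     0.6252     1.3391]
Δx = (I − A)⁻¹ Δd with Δd having +120 in the Semiconductors component and 0 elsewhere.
So Δx_S = L_SS · (+120), where L_SS = adj(I−A)_SS / det(I−A) = 0.525750 / 0.3551.
Δx_S = 0.525750 × (+120) / 0.3551 = 63.09 / 0.3551 ≈ 177.67.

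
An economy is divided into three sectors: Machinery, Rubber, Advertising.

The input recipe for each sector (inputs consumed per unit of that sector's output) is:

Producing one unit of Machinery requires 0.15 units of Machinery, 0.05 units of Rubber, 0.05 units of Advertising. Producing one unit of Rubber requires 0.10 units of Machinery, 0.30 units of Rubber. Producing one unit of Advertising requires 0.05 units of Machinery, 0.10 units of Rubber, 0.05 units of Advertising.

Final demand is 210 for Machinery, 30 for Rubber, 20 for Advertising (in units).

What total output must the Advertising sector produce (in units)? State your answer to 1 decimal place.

x_A = 34.6

I − A =
  [   0.85    -0.10    -0.05]
  [  -0.05     0.70    -0.10]
  [  -0.05     0.00     0.95]
Cofactors of I−A, C_ij = (−1)^(i+j)·(minor ij) (rows/columns in the sector order above):
  C_11 = (0.70)(0.95) − (-0.10)(0.00) = 0.6650
  C_12 = −[(-0.05)(0.95) − (-0.10)(-0.05)] = 0.0525
  C_13 = (-0.05)(0.00) − (0.70)(-0.05) = 0.0350
  C_21 = −[(-0.10)(0.95) − (-0.05)(0.00)] = 0.0950
  C_22 = (0.85)(0.95) − (-0.05)(-0.05) = 0.8050
  C_23 = −[(0.85)(0.00) − (-0.10)(-0.05)] = 0.0050
  C_31 = (-0.10)(-0.10) − (-0.05)(0.70) = 0.0450
  C_32 = −[(0.85)(-0.10) − (-0.05)(-0.05)] = 0.0875
  C_33 = (0.85)(0.70) − (-0.10)(-0.05) = 0.5900
det(I−A) = Σ_j (I−A)_1j·C_1j = (0.85)(0.6650) + (-0.10)(0.0525) + (-0.05)(0.0350) = 0.55825
adj(I−A) = Cᵀ =
  [ 0.6650   0.0950   0.0450]
  [ 0.0525   0.8050   0.0875]
  [ 0.0350   0.0050   0.5900]
(I − A)⁻¹ = adj(I−A) / det(I−A) ≈
  [   1.1912     0.1702     0.0806]
  [   0.0940     1.4420     0.1567]
  [   0.0627     0.0090     1.0569]
x = (I − A)⁻¹ d = adj(I−A)·d / det(I−A), with det(I−A) = 0.55825:
  x_M = (0.6650·210 + 0.0950·30 + 0.0450·20) / 0.55825 = 143.40 / 0.55825 ≈ 256.9
  x_R = (0.0525·210 + 0.8050·30 + 0.0875·20) / 0.55825 = 36.925 / 0.55825 ≈ 66.1
  x_A = (0.0350·210 + 0.0050·30 + 0.5900·20) / 0.55825 = 19.30 / 0.55825 ≈ 34.6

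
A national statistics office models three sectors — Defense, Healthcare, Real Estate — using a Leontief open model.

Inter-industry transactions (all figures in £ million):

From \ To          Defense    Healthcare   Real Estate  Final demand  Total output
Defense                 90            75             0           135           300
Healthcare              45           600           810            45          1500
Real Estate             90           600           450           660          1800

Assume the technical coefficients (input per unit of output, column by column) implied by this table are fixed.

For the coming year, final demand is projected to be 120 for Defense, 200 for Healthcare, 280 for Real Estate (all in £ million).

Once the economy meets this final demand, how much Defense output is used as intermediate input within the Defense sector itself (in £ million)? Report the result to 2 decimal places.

Technical coefficients a_ij = z_ij / X_j:
  a_11 = 90/300 = 0.30, a_21 = 45/300 = 0.15, a_31 = 90/300 = 0.30
  a_12 = 75/1500 = 0.05, a_22 = 600/1500 = 0.40, a_32 = 600/1500 = 0.40
  a_13 = 0/1800 = 0.00, a_23 = 810/1800 = 0.45, a_33 = 450/1800 = 0.25
I − A =
  [   0.70    -0.05     0.00]
  [  -0.15     0.60    -0.45]
  [  -0.30    -0.40     0.75]
Cofactors of I−A, C_ij = (−1)^(i+j)·(minor ij) (rows/columns in the sector order above):
  C_11 = (0.60)(0.75) − (-0.45)(-0.40) = 0.2700
  C_12 = −[(-0.15)(0.75) − (-0.45)(-0.30)] = 0.2475
  C_13 = (-0.15)(-0.40) − (0.60)(-0.30) = 0.2400
  C_21 = −[(-0.05)(0.75) − (0.00)(-0.40)] = 0.0375
  C_22 = (0.70)(0.75) − (0.00)(-0.30) = 0.5250
  C_23 = −[(0.70)(-0.40) − (-0.05)(-0.30)] = 0.2950
  C_31 = (-0.05)(-0.45) − (0.00)(0.60) = 0.0225
  C_32 = −[(0.70)(-0.45) − (0.00)(-0.15)] = 0.3150
  C_33 = (0.70)(0.60) − (-0.05)(-0.15) = 0.4125
det(I−A) = Σ_j (I−A)_1j·C_1j = (0.70)(0.2700) + (-0.05)(0.2475) + (0.00)(0.2400) = 0.176625
adj(I−A) = Cᵀ =
  [ 0.2700   0.0375   0.0225]
  [ 0.2475   0.5250   0.3150]
  [ 0.2400   0.2950   0.4125]
(I − A)⁻¹ = adj(I−A) / det(I−A) ≈
  [   1.5287     0.2123     0.1274]
  [   1.4013     2.9724     1.7834]
  [   1.3588     1.6702     2.3355]
First solve x = (I − A)⁻¹ d = adj(I−A)·d / det(I−A); in particular x_1 = (0.2700·120 + 0.0375·200 + 0.0225·280) / 0.176625 = 46.20 / 0.176625 ≈ 261.5711.
Intermediate flow from 1 to 1: z_11 = a_11 · x_1 = 0.30 × 46.20 / 0.176625 = 13.86 / 0.176625 ≈ 78.47.

z_11 = 78.47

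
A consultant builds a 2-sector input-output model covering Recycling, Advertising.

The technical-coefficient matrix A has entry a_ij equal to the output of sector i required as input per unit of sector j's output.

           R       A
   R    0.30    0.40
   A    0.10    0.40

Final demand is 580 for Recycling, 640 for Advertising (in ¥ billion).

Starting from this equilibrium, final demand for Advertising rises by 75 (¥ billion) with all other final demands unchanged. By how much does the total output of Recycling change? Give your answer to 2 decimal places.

Δx_R = 78.95

I − A =
  [   0.70    -0.40]
  [  -0.10     0.60]
det(I−A) = (0.70)(0.60) − (-0.40)(-0.10) = 0.3800
adj(I−A) = [[0.60, 0.40], [0.10, 0.70]]
(I − A)⁻¹ = adj(I−A) / det(I−A) ≈
  [   1.5789     1.0526]
  [   0.2632     1.8421]
Δx = (I − A)⁻¹ Δd with Δd having +75 in the Advertising component and 0 elsewhere.
So Δx_R = L_RA · (+75), where L_RA = adj(I−A)_RA / det(I−A) = 0.40 / 0.3800.
Δx_R = 0.40 × (+75) / 0.3800 = 30.00 / 0.3800 ≈ 78.95.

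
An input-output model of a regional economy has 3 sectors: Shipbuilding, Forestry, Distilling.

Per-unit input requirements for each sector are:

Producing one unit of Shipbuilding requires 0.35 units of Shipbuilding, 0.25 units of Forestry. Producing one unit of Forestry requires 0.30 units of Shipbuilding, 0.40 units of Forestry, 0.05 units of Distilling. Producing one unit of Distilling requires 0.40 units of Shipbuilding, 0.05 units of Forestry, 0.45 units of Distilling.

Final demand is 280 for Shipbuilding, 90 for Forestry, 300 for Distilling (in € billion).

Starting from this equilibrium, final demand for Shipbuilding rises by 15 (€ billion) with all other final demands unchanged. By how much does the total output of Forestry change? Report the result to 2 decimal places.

Δx_F = 12.38

I − A =
  [   0.65    -0.30    -0.40]
  [  -0.25     0.60    -0.05]
  [   0.00    -0.05     0.55]
Cofactors of I−A, C_ij = (−1)^(i+j)·(minor ij) (rows/columns in the sector order above):
  C_11 = (0.60)(0.55) − (-0.05)(-0.05) = 0.3275
  C_12 = −[(-0.25)(0.55) − (-0.05)(0.00)] = 0.1375
  C_13 = (-0.25)(-0.05) − (0.60)(0.00) = 0.0125
  C_21 = −[(-0.30)(0.55) − (-0.40)(-0.05)] = 0.1850
  C_22 = (0.65)(0.55) − (-0.40)(0.00) = 0.3575
  C_23 = −[(0.65)(-0.05) − (-0.30)(0.00)] = 0.0325
  C_31 = (-0.30)(-0.05) − (-0.40)(0.60) = 0.2550
  C_32 = −[(0.65)(-0.05) − (-0.40)(-0.25)] = 0.1325
  C_33 = (0.65)(0.60) − (-0.30)(-0.25) = 0.3150
det(I−A) = Σ_j (I−A)_1j·C_1j = (0.65)(0.3275) + (-0.30)(0.1375) + (-0.40)(0.0125) = 0.166625
adj(I−A) = Cᵀ =
  [ 0.3275   0.1850   0.2550]
  [ 0.1375   0.3575   0.1325]
  [ 0.0125   0.0325   0.3150]
(I − A)⁻¹ = adj(I−A) / det(I−A) ≈
  [   1.9655     1.1103     1.5304]
  [   0.8252     2.1455     0.7952]
  [   0.0750     0.1950     1.8905]
Δx = (I − A)⁻¹ Δd with Δd having +15 in the Shipbuilding component and 0 elsewhere.
So Δx_F = L_FS · (+15), where L_FS = adj(I−A)_FS / det(I−A) = 0.1375 / 0.166625.
Δx_F = 0.1375 × (+15) / 0.166625 = 2.0625 / 0.166625 ≈ 12.38.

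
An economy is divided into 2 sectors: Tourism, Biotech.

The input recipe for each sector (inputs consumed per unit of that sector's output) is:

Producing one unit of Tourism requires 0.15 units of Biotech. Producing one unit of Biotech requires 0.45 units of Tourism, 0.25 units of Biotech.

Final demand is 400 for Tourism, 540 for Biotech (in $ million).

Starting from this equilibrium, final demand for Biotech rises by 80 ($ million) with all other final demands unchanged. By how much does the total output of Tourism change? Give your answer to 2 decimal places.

Δx_1 = 52.75

I − A =
  [   1.00    -0.45]
  [  -0.15     0.75]
det(I−A) = (1.00)(0.75) − (-0.45)(-0.15) = 0.6825
adj(I−A) = [[0.75, 0.45], [0.15, 1.00]]
(I − A)⁻¹ = adj(I−A) / det(I−A) ≈
  [   1.0989     0.6593]
  [   0.2198     1.4652]
Δx = (I − A)⁻¹ Δd with Δd having +80 in the Biotech component and 0 elsewhere.
So Δx_1 = L_12 · (+80), where L_12 = adj(I−A)_12 / det(I−A) = 0.45 / 0.6825.
Δx_1 = 0.45 × (+80) / 0.6825 = 36.00 / 0.6825 ≈ 52.75.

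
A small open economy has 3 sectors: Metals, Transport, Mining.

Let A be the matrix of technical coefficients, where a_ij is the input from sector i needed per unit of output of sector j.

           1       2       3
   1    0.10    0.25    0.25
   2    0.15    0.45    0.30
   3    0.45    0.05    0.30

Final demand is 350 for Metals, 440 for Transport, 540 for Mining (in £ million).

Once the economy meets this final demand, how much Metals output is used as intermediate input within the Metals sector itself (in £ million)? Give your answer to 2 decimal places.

I − A =
  [   0.90    -0.25    -0.25]
  [  -0.15     0.55    -0.30]
  [  -0.45    -0.05     0.70]
Cofactors of I−A, C_ij = (−1)^(i+j)·(minor ij) (rows/columns in the sector order above):
  C_11 = (0.55)(0.70) − (-0.30)(-0.05) = 0.3700
  C_12 = −[(-0.15)(0.70) − (-0.30)(-0.45)] = 0.2400
  C_13 = (-0.15)(-0.05) − (0.55)(-0.45) = 0.2550
  C_21 = −[(-0.25)(0.70) − (-0.25)(-0.05)] = 0.1875
  C_22 = (0.90)(0.70) − (-0.25)(-0.45) = 0.5175
  C_23 = −[(0.90)(-0.05) − (-0.25)(-0.45)] = 0.1575
  C_31 = (-0.25)(-0.30) − (-0.25)(0.55) = 0.2125
  C_32 = −[(0.90)(-0.30) − (-0.25)(-0.15)] = 0.3075
  C_33 = (0.90)(0.55) − (-0.25)(-0.15) = 0.4575
det(I−A) = Σ_j (I−A)_1j·C_1j = (0.90)(0.3700) + (-0.25)(0.2400) + (-0.25)(0.2550) = 0.20925
adj(I−A) = Cᵀ =
  [ 0.3700   0.1875   0.2125]
  [ 0.2400   0.5175   0.3075]
  [ 0.2550   0.1575   0.4575]
(I − A)⁻¹ = adj(I−A) / det(I−A) ≈
  [   1.7682     0.8961     1.0155]
  [   1.1470     2.4731     1.4695]
  [   1.2186     0.7527     2.1864]
First solve x = (I − A)⁻¹ d = adj(I−A)·d / det(I−A); in particular x_1 = (0.3700·350 + 0.1875·440 + 0.2125·540) / 0.20925 = 326.75 / 0.20925 ≈ 1561.5293.
Intermediate flow from 1 to 1: z_11 = a_11 · x_1 = 0.10 × 326.75 / 0.20925 = 32.675 / 0.20925 ≈ 156.15.

z_11 = 156.15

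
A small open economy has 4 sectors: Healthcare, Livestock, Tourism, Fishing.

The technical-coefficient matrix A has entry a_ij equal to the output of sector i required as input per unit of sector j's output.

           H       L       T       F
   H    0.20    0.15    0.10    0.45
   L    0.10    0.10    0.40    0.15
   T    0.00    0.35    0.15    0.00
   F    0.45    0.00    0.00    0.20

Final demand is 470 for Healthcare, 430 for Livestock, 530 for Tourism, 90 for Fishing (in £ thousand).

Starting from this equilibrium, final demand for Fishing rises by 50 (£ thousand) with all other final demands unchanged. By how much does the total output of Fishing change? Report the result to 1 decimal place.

I − A =
  [   0.80    -0.15    -0.10    -0.45]
  [  -0.10     0.90    -0.40    -0.15]
  [   0.00    -0.35     0.85     0.00]
  [  -0.45     0.00     0.00     0.80]
Compute the cofactors C_ij = (−1)^(i+j)·(3×3 minor ij) of I−A; the adjugate is their transpose:
adj(I−A) = Cᵀ =
  [ 0.500000   0.130000   0.120000   0.305625]
  [ 0.125375   0.371875   0.189750   0.140250]
  [ 0.051625   0.153125   0.371625   0.057750]
  [ 0.281250   0.073125   0.067500   0.483750]
det(I−A) = Σ_j (I−A)_1j·C_1j = (0.80)(0.500000) + (-0.15)(0.125375) + (-0.10)(0.051625) + (-0.45)(0.281250) = 0.24946875
(I − A)⁻¹ = adj(I−A) / det(I−A) ≈
  [   2.0043     0.5211     0.4810     1.2251]
  [   0.5026     1.4907     0.7606     0.5622]
  [   0.2069     0.6138     1.4897     0.2315]
  [   1.1274     0.2931     0.2706     1.9391]
Δx = (I − A)⁻¹ Δd with Δd having +50 in the Fishing component and 0 elsewhere.
So Δx_F = L_FF · (+50), where L_FF = adj(I−A)_FF / det(I−A) = 0.483750 / 0.24946875.
Δx_F = 0.483750 × (+50) / 0.24946875 = 24.1875 / 0.24946875 ≈ 97.0.

Δx_F = 97.0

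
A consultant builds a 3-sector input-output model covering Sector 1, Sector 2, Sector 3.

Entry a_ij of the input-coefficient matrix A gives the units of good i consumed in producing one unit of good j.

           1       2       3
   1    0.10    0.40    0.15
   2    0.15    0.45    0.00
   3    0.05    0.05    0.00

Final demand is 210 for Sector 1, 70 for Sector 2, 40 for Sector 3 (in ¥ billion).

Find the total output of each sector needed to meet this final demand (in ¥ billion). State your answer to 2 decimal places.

I − A =
  [   0.90    -0.40    -0.15]
  [  -0.15     0.55     0.00]
  [  -0.05    -0.05     1.00]
Cofactors of I−A, C_ij = (−1)^(i+j)·(minor ij) (rows/columns in the sector order above):
  C_11 = (0.55)(1.00) − (0.00)(-0.05) = 0.5500
  C_12 = −[(-0.15)(1.00) − (0.00)(-0.05)] = 0.1500
  C_13 = (-0.15)(-0.05) − (0.55)(-0.05) = 0.0350
  C_21 = −[(-0.40)(1.00) − (-0.15)(-0.05)] = 0.4075
  C_22 = (0.90)(1.00) − (-0.15)(-0.05) = 0.8925
  C_23 = −[(0.90)(-0.05) − (-0.40)(-0.05)] = 0.0650
  C_31 = (-0.40)(0.00) − (-0.15)(0.55) = 0.0825
  C_32 = −[(0.90)(0.00) − (-0.15)(-0.15)] = 0.0225
  C_33 = (0.90)(0.55) − (-0.40)(-0.15) = 0.4350
det(I−A) = Σ_j (I−A)_1j·C_1j = (0.90)(0.5500) + (-0.40)(0.1500) + (-0.15)(0.0350) = 0.42975
adj(I−A) = Cᵀ =
  [ 0.5500   0.4075   0.0825]
  [ 0.1500   0.8925   0.0225]
  [ 0.0350   0.0650   0.4350]
(I − A)⁻¹ = adj(I−A) / det(I−A) ≈
  [   1.2798     0.9482     0.1920]
  [   0.3490     2.0768     0.0524]
  [   0.0814     0.1513     1.0122]
x = (I − A)⁻¹ d = adj(I−A)·d / det(I−A), with det(I−A) = 0.42975:
  x_1 = (0.5500·210 + 0.4075·70 + 0.0825·40) / 0.42975 = 147.325 / 0.42975 ≈ 342.82
  x_2 = (0.1500·210 + 0.8925·70 + 0.0225·40) / 0.42975 = 94.875 / 0.42975 ≈ 220.77
  x_3 = (0.0350·210 + 0.0650·70 + 0.4350·40) / 0.42975 = 29.30 / 0.42975 ≈ 68.18

x_1 = 342.82, x_2 = 220.77, x_3 = 68.18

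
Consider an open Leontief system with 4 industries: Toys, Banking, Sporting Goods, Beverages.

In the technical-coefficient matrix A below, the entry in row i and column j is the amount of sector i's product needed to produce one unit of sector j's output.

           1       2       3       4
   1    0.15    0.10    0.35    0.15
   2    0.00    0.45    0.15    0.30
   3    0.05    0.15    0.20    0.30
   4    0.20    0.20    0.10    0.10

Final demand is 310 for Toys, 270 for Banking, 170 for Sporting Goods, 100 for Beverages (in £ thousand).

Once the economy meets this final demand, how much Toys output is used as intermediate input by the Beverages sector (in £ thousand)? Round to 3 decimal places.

z_14 = 90.600

I − A =
  [   0.85    -0.10    -0.35    -0.15]
  [   0.00     0.55    -0.15    -0.30]
  [  -0.05    -0.15     0.80    -0.30]
  [  -0.20    -0.20    -0.10     0.90]
Compute the cofactors C_ij = (−1)^(i+j)·(3×3 minor ij) of I−A; the adjugate is their transpose:
adj(I−A) = Cᵀ =
  [ 0.297750   0.163500   0.181500   0.164625]
  [ 0.065250   0.525000   0.156750   0.238125]
  [ 0.063750   0.173250   0.347250   0.184125]
  [ 0.087750   0.172250   0.113750   0.344500]
det(I−A) = Σ_j (I−A)_1j·C_1j = (0.85)(0.297750) + (-0.10)(0.065250) + (-0.35)(0.063750) + (-0.15)(0.087750) = 0.2110875
(I − A)⁻¹ = adj(I−A) / det(I−A) ≈
  [   1.4106     0.7746     0.8598     0.7799]
  [   0.3091     2.4871     0.7426     1.1281]
  [   0.3020     0.8207     1.6451     0.8723]
  [   0.4157     0.8160     0.5389     1.6320]
First solve x = (I − A)⁻¹ d = adj(I−A)·d / det(I−A); in particular x_4 = (0.087750·310 + 0.172250·270 + 0.113750·170 + 0.344500·100) / 0.2110875 = 127.4975 / 0.2110875 ≈ 604.00308.
Intermediate flow from 1 to 4: z_14 = a_14 · x_4 = 0.15 × 127.4975 / 0.2110875 = 19.124625 / 0.2110875 ≈ 90.600.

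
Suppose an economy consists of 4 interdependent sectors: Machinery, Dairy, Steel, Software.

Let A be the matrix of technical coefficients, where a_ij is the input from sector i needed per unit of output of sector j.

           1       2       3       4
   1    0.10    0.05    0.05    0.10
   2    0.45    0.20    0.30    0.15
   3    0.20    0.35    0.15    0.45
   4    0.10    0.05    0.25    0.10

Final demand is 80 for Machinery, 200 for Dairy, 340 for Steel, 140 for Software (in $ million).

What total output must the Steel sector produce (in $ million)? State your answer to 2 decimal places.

x_3 = 1137.66

I − A =
  [   0.90    -0.05    -0.05    -0.10]
  [  -0.45     0.80    -0.30    -0.15]
  [  -0.20    -0.35     0.85    -0.45]
  [  -0.10    -0.05    -0.25     0.90]
Compute the cofactors C_ij = (−1)^(i+j)·(3×3 minor ij) of I−A; the adjugate is their transpose:
adj(I−A) = Cᵀ =
  [ 0.401250   0.062500   0.072500   0.091250]
  [ 0.381375   0.562500   0.306000   0.289125]
  [ 0.335625   0.312500   0.610000   0.394375]
  [ 0.159000   0.125000   0.194500   0.479500]
det(I−A) = Σ_j (I−A)_1j·C_1j = (0.90)(0.401250) + (-0.05)(0.381375) + (-0.05)(0.335625) + (-0.10)(0.159000) = 0.309375
(I − A)⁻¹ = adj(I−A) / det(I−A) ≈
  [   1.2970     0.2020     0.2343     0.2949]
  [   1.2327     1.8182     0.9891     0.9345]
  [   1.0848     1.0101     1.9717     1.2747]
  [   0.5139     0.4040     0.6287     1.5499]
x = (I − A)⁻¹ d = adj(I−A)·d / det(I−A), with det(I−A) = 0.309375:
  x_1 = (0.401250·80 + 0.062500·200 + 0.072500·340 + 0.091250·140) / 0.309375 = 82.025 / 0.309375 ≈ 265.13
  x_2 = (0.381375·80 + 0.562500·200 + 0.306000·340 + 0.289125·140) / 0.309375 = 287.5275 / 0.309375 ≈ 929.38
  x_3 = (0.335625·80 + 0.312500·200 + 0.610000·340 + 0.394375·140) / 0.309375 = 351.9625 / 0.309375 ≈ 1137.66
  x_4 = (0.159000·80 + 0.125000·200 + 0.194500·340 + 0.479500·140) / 0.309375 = 170.98 / 0.309375 ≈ 552.66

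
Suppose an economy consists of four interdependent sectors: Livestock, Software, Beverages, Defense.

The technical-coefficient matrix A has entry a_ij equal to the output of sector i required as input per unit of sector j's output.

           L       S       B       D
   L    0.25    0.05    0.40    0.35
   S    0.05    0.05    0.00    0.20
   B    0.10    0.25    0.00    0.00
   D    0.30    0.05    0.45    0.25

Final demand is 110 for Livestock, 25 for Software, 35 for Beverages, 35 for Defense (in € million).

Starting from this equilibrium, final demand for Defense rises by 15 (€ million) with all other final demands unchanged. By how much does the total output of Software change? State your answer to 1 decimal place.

I − A =
  [   0.75    -0.05    -0.40    -0.35]
  [  -0.05     0.95     0.00    -0.20]
  [  -0.10    -0.25     1.00     0.00]
  [  -0.30    -0.05    -0.45     0.75]
Compute the cofactors C_ij = (−1)^(i+j)·(3×3 minor ij) of I−A; the adjugate is their transpose:
adj(I−A) = Cᵀ =
  [ 0.680000   0.169375   0.435125   0.362500]
  [ 0.106500   0.411750   0.114375   0.159500]
  [ 0.094625   0.119875   0.421375   0.076125]
  [ 0.335875   0.167125   0.434500   0.667000]
det(I−A) = Σ_j (I−A)_1j·C_1j = (0.75)(0.680000) + (-0.05)(0.106500) + (-0.40)(0.094625) + (-0.35)(0.335875) = 0.34926875
(I − A)⁻¹ = adj(I−A) / det(I−A) ≈
  [   1.9469     0.4849     1.2458     1.0379]
  [   0.3049     1.1789     0.3275     0.4567]
  [   0.2709     0.3432     1.2064     0.2180]
  [   0.9617     0.4785     1.2440     1.9097]
Δx = (I − A)⁻¹ Δd with Δd having +15 in the Defense component and 0 elsewhere.
So Δx_S = L_SD · (+15), where L_SD = adj(I−A)_SD / det(I−A) = 0.159500 / 0.34926875.
Δx_S = 0.159500 × (+15) / 0.34926875 = 2.3925 / 0.34926875 ≈ 6.9.

Δx_S = 6.9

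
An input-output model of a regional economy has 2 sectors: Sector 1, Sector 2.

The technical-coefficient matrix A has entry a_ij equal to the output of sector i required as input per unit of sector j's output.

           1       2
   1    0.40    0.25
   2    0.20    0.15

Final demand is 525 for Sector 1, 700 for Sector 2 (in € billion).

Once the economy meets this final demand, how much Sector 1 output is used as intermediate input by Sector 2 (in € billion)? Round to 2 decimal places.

z_12 = 285.33

I − A =
  [   0.60    -0.25]
  [  -0.20     0.85]
det(I−A) = (0.60)(0.85) − (-0.25)(-0.20) = 0.4600
adj(I−A) = [[0.85, 0.25], [0.20, 0.60]]
(I − A)⁻¹ = adj(I−A) / det(I−A) ≈
  [   1.8478     0.5435]
  [   0.4348     1.3043]
First solve x = (I − A)⁻¹ d = adj(I−A)·d / det(I−A); in particular x_2 = (0.20·525 + 0.60·700) / 0.4600 = 525.00 / 0.4600 ≈ 1141.3043.
Intermediate flow from 1 to 2: z_12 = a_12 · x_2 = 0.25 × 525.00 / 0.4600 = 131.25 / 0.4600 ≈ 285.33.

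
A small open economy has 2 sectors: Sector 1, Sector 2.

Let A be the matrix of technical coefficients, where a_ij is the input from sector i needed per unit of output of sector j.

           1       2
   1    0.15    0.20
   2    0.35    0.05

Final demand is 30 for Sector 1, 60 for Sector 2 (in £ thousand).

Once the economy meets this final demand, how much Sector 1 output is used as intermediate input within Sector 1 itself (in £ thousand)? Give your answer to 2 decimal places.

z_11 = 8.24

I − A =
  [   0.85    -0.20]
  [  -0.35     0.95]
det(I−A) = (0.85)(0.95) − (-0.20)(-0.35) = 0.7375
adj(I−A) = [[0.95, 0.20], [0.35, 0.85]]
(I − A)⁻¹ = adj(I−A) / det(I−A) ≈
  [   1.2881     0.2712]
  [   0.4746     1.1525]
First solve x = (I − A)⁻¹ d = adj(I−A)·d / det(I−A); in particular x_1 = (0.95·30 + 0.20·60) / 0.7375 = 40.50 / 0.7375 ≈ 54.9153.
Intermediate flow from 1 to 1: z_11 = a_11 · x_1 = 0.15 × 40.50 / 0.7375 = 6.075 / 0.7375 ≈ 8.24.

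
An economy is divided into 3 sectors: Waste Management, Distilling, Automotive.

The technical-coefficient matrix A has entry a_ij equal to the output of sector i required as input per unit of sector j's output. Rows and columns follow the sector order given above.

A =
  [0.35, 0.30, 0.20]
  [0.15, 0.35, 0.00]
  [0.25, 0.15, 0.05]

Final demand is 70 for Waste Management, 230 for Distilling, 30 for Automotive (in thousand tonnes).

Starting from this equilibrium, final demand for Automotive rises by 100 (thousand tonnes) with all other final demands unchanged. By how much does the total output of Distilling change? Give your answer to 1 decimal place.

I − A =
  [   0.65    -0.30    -0.20]
  [  -0.15     0.65     0.00]
  [  -0.25    -0.15     0.95]
Cofactors of I−A, C_ij = (−1)^(i+j)·(minor ij) (rows/columns in the sector order above):
  C_11 = (0.65)(0.95) − (0.00)(-0.15) = 0.6175
  C_12 = −[(-0.15)(0.95) − (0.00)(-0.25)] = 0.1425
  C_13 = (-0.15)(-0.15) − (0.65)(-0.25) = 0.1850
  C_21 = −[(-0.30)(0.95) − (-0.20)(-0.15)] = 0.3150
  C_22 = (0.65)(0.95) − (-0.20)(-0.25) = 0.5675
  C_23 = −[(0.65)(-0.15) − (-0.30)(-0.25)] = 0.1725
  C_31 = (-0.30)(0.00) − (-0.20)(0.65) = 0.1300
  C_32 = −[(0.65)(0.00) − (-0.20)(-0.15)] = 0.0300
  C_33 = (0.65)(0.65) − (-0.30)(-0.15) = 0.3775
det(I−A) = Σ_j (I−A)_1j·C_1j = (0.65)(0.6175) + (-0.30)(0.1425) + (-0.20)(0.1850) = 0.321625
adj(I−A) = Cᵀ =
  [ 0.6175   0.3150   0.1300]
  [ 0.1425   0.5675   0.0300]
  [ 0.1850   0.1725   0.3775]
(I − A)⁻¹ = adj(I−A) / det(I−A) ≈
  [   1.9199     0.9794     0.4042]
  [   0.4431     1.7645     0.0933]
  [   0.5752     0.5363     1.1737]
Δx = (I − A)⁻¹ Δd with Δd having +100 in the Automotive component and 0 elsewhere.
So Δx_D = L_DA · (+100), where L_DA = adj(I−A)_DA / det(I−A) = 0.0300 / 0.321625.
Δx_D = 0.0300 × (+100) / 0.321625 = 3.00 / 0.321625 ≈ 9.3.

Δx_D = 9.3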